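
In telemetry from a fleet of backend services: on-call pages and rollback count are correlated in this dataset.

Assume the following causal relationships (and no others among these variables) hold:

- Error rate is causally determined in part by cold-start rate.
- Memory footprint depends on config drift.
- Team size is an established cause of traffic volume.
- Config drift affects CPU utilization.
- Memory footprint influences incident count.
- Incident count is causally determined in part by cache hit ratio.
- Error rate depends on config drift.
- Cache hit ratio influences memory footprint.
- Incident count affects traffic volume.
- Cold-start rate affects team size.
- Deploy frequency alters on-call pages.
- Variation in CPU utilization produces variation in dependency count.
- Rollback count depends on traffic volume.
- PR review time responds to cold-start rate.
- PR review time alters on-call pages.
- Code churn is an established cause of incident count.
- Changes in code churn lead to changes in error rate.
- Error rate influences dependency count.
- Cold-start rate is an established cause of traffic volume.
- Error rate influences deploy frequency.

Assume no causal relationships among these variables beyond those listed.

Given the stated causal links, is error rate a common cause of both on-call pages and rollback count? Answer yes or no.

Error rate has no stated causal path to rollback count. A confounder must cause both variables, so error rate does not qualify.

no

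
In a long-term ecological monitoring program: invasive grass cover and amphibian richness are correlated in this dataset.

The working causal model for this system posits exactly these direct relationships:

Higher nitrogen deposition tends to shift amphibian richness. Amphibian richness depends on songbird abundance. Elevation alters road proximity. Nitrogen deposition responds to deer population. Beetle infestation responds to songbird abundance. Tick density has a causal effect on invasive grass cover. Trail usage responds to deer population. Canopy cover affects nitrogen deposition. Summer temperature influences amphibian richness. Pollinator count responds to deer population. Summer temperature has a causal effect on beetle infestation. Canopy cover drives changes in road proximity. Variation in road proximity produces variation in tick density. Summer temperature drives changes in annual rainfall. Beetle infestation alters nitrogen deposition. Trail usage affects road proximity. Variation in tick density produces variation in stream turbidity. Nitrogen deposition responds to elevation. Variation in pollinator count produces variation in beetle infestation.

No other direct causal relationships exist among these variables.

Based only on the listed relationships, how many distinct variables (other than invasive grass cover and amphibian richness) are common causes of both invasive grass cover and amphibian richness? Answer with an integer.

3

The common causes are: canopy cover (to invasive grass cover via canopy cover → road proximity → tick density → invasive grass cover; to amphibian richness via canopy cover → nitrogen deposition → amphibian richness); deer population (to invasive grass cover via deer population → trail usage → road proximity → tick density → invasive grass cover; to amphibian richness via deer population → nitrogen deposition → amphibian richness); elevation (to invasive grass cover via elevation → road proximity → tick density → invasive grass cover; to amphibian richness via elevation → nitrogen deposition → amphibian richness).
Every other variable lacks a causal path to at least one of invasive grass cover and amphibian richness.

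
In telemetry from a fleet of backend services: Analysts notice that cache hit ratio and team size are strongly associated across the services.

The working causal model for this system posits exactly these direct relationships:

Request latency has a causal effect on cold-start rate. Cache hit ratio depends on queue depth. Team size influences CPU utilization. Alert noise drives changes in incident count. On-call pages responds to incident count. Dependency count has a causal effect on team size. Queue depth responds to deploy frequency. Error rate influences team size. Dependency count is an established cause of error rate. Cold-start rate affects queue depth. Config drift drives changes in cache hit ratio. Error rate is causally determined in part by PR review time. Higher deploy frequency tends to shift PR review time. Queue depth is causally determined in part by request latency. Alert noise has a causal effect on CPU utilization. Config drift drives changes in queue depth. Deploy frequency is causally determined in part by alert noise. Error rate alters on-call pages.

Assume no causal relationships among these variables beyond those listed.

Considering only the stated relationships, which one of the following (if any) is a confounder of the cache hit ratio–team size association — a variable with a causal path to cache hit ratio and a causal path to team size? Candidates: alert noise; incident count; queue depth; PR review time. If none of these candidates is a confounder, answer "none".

alert noise

Alert noise causes cache hit ratio (alert noise → deploy frequency → queue depth → cache hit ratio) and also causes team size (alert noise → deploy frequency → PR review time → error rate → team size); it is a common cause of both.
Each of the other candidates lacks a causal path to at least one of cache hit ratio and team size, so they do not confound the relationship.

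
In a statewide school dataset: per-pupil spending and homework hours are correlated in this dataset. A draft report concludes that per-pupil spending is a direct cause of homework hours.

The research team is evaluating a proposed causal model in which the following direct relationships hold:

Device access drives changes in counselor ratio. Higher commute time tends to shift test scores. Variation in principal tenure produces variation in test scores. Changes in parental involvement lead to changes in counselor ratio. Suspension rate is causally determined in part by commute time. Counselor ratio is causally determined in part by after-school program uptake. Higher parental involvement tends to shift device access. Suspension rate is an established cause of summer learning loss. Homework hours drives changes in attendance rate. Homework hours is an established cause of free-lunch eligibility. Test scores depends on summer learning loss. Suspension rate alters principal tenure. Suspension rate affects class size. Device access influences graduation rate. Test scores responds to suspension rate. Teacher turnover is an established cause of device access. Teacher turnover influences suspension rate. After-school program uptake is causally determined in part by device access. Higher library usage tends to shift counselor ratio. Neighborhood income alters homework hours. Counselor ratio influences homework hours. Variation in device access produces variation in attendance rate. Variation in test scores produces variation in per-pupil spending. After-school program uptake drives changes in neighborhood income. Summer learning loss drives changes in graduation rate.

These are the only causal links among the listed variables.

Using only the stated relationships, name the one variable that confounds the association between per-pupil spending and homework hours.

Teacher turnover has a causal path to per-pupil spending (teacher turnover → suspension rate → test scores → per-pupil spending) and a separate causal path to homework hours (teacher turnover → device access → counselor ratio → homework hours), so it is a common cause of both.
No stated relationship gives per-pupil spending a causal route to homework hours, so the correlation is explained by the shared upstream cause rather than a direct effect.

teacher turnover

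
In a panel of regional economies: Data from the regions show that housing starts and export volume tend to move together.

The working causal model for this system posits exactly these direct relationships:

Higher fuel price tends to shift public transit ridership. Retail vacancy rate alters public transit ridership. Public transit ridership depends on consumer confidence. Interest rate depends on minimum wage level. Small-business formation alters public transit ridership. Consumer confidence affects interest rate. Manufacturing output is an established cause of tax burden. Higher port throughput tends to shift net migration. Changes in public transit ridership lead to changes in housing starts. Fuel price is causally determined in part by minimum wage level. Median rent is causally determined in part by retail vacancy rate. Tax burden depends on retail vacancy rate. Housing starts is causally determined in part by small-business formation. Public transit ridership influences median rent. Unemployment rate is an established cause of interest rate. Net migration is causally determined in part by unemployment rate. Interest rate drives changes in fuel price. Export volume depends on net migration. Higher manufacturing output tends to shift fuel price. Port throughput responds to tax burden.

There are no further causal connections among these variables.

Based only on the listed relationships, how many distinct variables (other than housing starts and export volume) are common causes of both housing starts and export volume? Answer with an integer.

The common causes are: manufacturing output (to housing starts via manufacturing output → fuel price → public transit ridership → housing starts; to export volume via manufacturing output → tax burden → port throughput → net migration → export volume); retail vacancy rate (to housing starts via retail vacancy rate → public transit ridership → housing starts; to export volume via retail vacancy rate → tax burden → port throughput → net migration → export volume); unemployment rate (to housing starts via unemployment rate → interest rate → fuel price → public transit ridership → housing starts; to export volume via unemployment rate → net migration → export volume).
Every other variable lacks a causal path to at least one of housing starts and export volume.

3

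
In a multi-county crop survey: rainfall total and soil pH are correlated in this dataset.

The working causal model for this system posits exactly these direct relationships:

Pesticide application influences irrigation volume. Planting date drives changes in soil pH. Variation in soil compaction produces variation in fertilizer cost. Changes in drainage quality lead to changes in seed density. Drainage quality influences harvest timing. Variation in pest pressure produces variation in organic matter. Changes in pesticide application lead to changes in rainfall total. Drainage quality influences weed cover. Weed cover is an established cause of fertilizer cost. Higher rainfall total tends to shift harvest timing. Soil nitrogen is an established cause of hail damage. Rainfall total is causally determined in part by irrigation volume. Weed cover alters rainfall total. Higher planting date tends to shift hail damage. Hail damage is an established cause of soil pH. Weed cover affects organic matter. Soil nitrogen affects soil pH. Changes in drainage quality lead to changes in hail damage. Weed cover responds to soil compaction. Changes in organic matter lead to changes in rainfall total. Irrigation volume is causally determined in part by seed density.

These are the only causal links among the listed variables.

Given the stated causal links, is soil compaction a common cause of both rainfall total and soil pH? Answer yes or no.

no

Soil compaction has no stated causal path to soil pH. A confounder must cause both variables, so soil compaction does not qualify.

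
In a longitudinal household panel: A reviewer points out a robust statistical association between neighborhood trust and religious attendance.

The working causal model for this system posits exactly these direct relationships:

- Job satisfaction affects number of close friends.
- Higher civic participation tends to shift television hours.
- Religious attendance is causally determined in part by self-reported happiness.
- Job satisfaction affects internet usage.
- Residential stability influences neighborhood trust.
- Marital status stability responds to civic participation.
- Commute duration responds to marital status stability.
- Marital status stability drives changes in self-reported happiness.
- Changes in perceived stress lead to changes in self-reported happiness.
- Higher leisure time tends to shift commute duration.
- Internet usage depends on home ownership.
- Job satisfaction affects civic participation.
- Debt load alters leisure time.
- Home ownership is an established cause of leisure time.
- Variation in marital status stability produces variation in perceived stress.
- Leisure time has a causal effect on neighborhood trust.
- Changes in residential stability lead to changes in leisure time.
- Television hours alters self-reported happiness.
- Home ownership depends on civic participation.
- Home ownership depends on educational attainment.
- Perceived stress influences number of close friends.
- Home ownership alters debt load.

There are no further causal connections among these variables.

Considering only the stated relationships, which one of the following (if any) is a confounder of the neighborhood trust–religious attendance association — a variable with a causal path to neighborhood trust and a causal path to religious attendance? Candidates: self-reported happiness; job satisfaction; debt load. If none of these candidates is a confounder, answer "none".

Job satisfaction causes neighborhood trust (job satisfaction → civic participation → home ownership → leisure time → neighborhood trust) and also causes religious attendance (job satisfaction → civic participation → television hours → self-reported happiness → religious attendance); it is a common cause of both.
Each of the other candidates lacks a causal path to at least one of neighborhood trust and religious attendance, so they do not confound the relationship.

job satisfaction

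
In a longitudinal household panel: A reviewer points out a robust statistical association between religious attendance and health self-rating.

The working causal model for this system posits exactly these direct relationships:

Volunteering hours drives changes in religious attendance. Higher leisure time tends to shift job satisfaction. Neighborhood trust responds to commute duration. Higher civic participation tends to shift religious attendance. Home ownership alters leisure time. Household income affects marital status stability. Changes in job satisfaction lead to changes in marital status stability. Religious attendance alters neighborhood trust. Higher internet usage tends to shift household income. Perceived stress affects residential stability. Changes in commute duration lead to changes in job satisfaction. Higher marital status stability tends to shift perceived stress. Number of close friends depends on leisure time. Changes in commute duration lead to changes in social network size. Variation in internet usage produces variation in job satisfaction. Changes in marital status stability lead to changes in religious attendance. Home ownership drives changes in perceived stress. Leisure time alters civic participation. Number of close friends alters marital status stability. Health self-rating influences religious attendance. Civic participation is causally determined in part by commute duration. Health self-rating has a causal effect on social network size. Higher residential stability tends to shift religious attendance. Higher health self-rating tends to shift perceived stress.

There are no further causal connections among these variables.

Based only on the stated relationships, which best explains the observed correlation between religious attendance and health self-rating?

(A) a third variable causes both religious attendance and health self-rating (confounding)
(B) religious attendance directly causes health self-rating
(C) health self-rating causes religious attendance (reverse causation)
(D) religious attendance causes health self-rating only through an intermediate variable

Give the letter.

C

The stated link runs health self-rating → religious attendance; religious attendance has no causal path to health self-rating. No variable causes both, so confounding is ruled out. The correlation reflects reverse causation.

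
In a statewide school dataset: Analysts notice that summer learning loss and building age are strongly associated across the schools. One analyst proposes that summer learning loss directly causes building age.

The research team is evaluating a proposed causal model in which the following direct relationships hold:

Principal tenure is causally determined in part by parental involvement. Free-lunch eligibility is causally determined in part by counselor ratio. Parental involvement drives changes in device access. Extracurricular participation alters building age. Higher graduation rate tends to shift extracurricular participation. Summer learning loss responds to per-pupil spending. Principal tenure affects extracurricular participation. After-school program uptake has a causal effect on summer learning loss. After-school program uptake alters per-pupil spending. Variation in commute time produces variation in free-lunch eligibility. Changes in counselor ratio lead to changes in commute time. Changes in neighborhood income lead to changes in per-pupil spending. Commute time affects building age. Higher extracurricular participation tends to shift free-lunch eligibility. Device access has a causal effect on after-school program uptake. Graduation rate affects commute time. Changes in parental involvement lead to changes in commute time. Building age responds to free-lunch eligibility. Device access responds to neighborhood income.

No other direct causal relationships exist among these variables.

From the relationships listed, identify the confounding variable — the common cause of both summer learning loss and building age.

parental involvement

Parental involvement has a causal path to summer learning loss (parental involvement → device access → after-school program uptake → summer learning loss) and a separate causal path to building age (parental involvement → commute time → building age), so it is a common cause of both.
No stated relationship gives summer learning loss a causal route to building age, so the correlation is explained by the shared upstream cause rather than a direct effect.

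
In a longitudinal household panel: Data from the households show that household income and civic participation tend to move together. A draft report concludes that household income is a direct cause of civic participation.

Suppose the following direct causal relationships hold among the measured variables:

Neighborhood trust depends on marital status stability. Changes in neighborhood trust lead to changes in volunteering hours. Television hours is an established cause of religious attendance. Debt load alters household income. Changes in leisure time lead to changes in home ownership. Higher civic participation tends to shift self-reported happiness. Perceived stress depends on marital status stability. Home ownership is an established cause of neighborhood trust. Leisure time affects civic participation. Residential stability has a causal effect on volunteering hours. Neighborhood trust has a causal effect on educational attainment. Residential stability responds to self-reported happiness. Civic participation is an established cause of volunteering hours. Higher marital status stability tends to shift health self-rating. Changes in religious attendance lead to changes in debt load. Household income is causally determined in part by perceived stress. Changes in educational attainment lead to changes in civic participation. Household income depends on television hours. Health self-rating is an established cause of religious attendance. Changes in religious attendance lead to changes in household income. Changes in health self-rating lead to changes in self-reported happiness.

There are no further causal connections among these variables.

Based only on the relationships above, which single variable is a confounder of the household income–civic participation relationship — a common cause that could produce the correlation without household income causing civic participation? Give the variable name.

marital status stability

Marital status stability has a causal path to household income (marital status stability → perceived stress → household income) and a separate causal path to civic participation (marital status stability → neighborhood trust → educational attainment → civic participation), so it is a common cause of both.
No stated relationship gives household income a causal route to civic participation, so the correlation is explained by the shared upstream cause rather than a direct effect.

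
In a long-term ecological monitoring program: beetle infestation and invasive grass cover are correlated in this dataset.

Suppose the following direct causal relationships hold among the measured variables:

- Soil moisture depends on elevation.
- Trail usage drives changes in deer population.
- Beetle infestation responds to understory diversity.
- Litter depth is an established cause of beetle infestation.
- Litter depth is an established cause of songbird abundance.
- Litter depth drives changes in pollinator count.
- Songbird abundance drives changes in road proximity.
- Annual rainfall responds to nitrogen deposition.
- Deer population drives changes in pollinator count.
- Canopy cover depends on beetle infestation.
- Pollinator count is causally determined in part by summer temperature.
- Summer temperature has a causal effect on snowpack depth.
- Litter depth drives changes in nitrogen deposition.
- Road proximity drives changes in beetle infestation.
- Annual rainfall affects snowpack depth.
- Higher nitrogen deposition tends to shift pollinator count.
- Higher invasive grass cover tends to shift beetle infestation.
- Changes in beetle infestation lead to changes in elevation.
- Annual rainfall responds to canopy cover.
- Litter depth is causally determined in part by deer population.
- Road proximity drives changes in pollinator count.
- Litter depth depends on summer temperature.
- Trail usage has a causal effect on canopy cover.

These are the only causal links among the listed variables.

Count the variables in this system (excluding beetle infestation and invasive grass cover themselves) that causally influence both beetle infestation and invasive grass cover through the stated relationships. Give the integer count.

0

No listed variable has a causal path to both beetle infestation and invasive grass cover, so there are no common causes.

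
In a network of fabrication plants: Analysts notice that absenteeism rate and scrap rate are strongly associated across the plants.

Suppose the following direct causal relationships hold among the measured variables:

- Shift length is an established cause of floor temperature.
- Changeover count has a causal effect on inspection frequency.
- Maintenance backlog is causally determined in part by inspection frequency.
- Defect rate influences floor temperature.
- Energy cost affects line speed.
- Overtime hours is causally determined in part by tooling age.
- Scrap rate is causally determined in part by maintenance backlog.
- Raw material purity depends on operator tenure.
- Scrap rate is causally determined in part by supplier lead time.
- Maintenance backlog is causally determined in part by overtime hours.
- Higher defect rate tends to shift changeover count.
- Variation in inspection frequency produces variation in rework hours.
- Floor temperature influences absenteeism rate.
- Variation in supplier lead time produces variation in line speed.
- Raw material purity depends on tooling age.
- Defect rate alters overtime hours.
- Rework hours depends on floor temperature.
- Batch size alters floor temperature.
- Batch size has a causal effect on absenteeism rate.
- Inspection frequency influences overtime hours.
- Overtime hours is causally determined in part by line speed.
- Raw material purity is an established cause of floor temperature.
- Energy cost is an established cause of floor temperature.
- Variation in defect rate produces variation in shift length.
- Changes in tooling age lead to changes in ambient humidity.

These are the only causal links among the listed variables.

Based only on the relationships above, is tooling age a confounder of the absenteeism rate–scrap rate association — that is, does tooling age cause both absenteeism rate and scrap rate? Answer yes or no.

yes

Tooling age has a causal path to absenteeism rate (tooling age → raw material purity → floor temperature → absenteeism rate) and to scrap rate (tooling age → overtime hours → maintenance backlog → scrap rate), so it is a common cause of both — a confounder.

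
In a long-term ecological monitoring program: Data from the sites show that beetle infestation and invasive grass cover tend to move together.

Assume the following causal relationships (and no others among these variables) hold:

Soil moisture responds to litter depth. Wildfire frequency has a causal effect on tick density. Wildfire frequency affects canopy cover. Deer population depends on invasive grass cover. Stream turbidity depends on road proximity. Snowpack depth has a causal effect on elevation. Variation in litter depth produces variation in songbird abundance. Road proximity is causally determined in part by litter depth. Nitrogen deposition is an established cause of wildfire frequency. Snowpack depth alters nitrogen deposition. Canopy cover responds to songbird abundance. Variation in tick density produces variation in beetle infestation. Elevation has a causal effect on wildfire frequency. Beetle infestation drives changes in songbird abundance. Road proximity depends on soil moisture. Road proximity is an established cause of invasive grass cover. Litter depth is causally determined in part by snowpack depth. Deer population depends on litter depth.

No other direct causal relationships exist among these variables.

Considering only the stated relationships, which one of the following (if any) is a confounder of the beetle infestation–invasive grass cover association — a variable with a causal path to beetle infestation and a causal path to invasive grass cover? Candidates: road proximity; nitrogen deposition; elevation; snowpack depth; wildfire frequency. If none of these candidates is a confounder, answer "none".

snowpack depth

Snowpack depth causes beetle infestation (snowpack depth → nitrogen deposition → wildfire frequency → tick density → beetle infestation) and also causes invasive grass cover (snowpack depth → litter depth → road proximity → invasive grass cover); it is a common cause of both.
Each of the other candidates lacks a causal path to at least one of beetle infestation and invasive grass cover, so they do not confound the relationship.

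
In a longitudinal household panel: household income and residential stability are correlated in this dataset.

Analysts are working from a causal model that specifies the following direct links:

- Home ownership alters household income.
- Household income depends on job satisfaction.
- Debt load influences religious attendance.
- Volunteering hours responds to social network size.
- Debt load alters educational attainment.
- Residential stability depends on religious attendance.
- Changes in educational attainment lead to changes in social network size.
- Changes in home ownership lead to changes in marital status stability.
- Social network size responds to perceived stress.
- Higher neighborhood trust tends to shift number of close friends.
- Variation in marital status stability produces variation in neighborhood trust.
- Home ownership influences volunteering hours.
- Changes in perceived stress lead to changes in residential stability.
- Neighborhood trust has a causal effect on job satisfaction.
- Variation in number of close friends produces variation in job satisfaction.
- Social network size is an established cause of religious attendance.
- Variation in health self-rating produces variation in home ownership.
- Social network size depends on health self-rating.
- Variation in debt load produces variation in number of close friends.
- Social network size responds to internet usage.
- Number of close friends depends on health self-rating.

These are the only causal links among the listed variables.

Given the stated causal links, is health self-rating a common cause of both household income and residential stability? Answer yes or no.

Health self-rating has a causal path to household income (health self-rating → home ownership → household income) and to residential stability (health self-rating → social network size → religious attendance → residential stability), so it is a common cause of both — a confounder.

yes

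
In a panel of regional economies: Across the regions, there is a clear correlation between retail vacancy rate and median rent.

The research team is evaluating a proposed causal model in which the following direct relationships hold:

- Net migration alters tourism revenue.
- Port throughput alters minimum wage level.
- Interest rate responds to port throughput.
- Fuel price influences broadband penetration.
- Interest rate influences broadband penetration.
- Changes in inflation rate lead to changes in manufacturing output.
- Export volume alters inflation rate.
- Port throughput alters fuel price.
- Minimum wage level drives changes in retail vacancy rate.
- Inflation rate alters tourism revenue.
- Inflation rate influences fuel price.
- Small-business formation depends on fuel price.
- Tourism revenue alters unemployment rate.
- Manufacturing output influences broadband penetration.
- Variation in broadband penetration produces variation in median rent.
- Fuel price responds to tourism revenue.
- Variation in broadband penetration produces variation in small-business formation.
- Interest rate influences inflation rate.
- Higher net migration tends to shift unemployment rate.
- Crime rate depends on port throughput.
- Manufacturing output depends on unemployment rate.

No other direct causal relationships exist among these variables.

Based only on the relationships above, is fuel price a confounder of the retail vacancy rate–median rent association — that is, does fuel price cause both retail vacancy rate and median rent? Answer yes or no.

no

Fuel price has no stated causal path to retail vacancy rate. A confounder must cause both variables, so fuel price does not qualify.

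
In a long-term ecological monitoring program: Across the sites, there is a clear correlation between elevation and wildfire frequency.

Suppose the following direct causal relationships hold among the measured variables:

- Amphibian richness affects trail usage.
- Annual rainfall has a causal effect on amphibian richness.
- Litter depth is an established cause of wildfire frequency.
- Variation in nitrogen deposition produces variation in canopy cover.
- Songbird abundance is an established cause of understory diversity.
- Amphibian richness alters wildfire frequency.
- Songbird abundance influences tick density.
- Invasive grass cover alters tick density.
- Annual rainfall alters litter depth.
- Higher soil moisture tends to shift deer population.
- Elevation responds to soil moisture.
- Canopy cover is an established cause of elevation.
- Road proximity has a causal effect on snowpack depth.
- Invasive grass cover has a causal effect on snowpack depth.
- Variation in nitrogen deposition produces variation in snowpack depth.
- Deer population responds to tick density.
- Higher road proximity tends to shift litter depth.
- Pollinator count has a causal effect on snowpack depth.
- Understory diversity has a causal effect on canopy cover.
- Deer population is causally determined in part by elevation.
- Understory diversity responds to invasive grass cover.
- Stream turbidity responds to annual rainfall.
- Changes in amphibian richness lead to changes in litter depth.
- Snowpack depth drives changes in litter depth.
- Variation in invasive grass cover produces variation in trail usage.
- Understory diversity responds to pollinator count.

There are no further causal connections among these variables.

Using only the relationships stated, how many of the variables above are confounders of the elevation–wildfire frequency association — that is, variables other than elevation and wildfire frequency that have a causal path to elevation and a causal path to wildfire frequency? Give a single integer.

3

The common causes are: invasive grass cover (to elevation via invasive grass cover → understory diversity → canopy cover → elevation; to wildfire frequency via invasive grass cover → snowpack depth → litter depth → wildfire frequency); nitrogen deposition (to elevation via nitrogen deposition → canopy cover → elevation; to wildfire frequency via nitrogen deposition → snowpack depth → litter depth → wildfire frequency); pollinator count (to elevation via pollinator count → understory diversity → canopy cover → elevation; to wildfire frequency via pollinator count → snowpack depth → litter depth → wildfire frequency).
Every other variable lacks a causal path to at least one of elevation and wildfire frequency.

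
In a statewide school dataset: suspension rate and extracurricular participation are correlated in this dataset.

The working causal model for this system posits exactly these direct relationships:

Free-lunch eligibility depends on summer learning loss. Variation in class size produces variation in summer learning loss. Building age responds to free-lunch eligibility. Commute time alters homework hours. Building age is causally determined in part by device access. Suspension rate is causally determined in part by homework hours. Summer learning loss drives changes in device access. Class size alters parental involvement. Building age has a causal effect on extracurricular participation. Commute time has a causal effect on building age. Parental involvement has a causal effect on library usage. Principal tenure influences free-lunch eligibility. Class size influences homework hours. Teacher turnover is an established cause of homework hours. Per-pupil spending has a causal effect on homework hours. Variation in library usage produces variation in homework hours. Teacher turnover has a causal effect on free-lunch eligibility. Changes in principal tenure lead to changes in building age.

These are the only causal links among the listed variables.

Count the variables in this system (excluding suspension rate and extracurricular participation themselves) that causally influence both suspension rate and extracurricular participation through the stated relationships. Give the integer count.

3

The common causes are: class size (to suspension rate via class size → homework hours → suspension rate; to extracurricular participation via class size → summer learning loss → device access → building age → extracurricular participation); commute time (to suspension rate via commute time → homework hours → suspension rate; to extracurricular participation via commute time → building age → extracurricular participation); teacher turnover (to suspension rate via teacher turnover → homework hours → suspension rate; to extracurricular participation via teacher turnover → free-lunch eligibility → building age → extracurricular participation).
Every other variable lacks a causal path to at least one of suspension rate and extracurricular participation.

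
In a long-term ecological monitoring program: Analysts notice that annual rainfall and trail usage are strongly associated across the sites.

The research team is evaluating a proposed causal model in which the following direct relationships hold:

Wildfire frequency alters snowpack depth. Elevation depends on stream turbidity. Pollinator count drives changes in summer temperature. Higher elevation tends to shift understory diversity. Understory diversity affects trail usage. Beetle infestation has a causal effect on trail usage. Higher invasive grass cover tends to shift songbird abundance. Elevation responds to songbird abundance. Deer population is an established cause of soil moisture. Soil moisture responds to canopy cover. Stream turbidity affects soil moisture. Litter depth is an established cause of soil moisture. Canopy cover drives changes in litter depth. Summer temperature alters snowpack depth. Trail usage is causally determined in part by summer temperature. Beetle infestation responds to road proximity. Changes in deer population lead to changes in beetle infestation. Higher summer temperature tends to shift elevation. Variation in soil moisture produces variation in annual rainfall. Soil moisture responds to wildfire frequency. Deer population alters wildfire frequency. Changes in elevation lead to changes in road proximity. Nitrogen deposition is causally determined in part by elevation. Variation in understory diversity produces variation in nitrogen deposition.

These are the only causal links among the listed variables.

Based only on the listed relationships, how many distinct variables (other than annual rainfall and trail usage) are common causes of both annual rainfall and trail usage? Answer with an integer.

2

The common causes are: deer population (to annual rainfall via deer population → soil moisture → annual rainfall; to trail usage via deer population → beetle infestation → trail usage); stream turbidity (to annual rainfall via stream turbidity → soil moisture → annual rainfall; to trail usage via stream turbidity → elevation → understory diversity → trail usage).
Every other variable lacks a causal path to at least one of annual rainfall and trail usage.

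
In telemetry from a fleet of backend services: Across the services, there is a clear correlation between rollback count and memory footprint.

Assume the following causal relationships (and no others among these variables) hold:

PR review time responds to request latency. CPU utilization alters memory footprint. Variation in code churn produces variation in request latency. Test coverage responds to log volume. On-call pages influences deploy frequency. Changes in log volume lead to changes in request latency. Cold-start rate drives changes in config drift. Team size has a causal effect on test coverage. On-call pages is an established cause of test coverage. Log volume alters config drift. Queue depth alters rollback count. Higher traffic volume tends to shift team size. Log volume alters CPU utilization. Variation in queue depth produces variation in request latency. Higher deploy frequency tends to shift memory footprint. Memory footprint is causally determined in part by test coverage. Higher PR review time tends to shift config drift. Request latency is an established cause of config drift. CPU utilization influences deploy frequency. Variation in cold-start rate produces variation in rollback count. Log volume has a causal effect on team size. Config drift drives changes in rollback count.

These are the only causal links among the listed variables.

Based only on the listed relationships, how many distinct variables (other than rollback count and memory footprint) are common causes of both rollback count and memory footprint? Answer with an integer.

1

The common causes are: log volume (to rollback count via log volume → config drift → rollback count; to memory footprint via log volume → CPU utilization → memory footprint).
Every other variable lacks a causal path to at least one of rollback count and memory footprint.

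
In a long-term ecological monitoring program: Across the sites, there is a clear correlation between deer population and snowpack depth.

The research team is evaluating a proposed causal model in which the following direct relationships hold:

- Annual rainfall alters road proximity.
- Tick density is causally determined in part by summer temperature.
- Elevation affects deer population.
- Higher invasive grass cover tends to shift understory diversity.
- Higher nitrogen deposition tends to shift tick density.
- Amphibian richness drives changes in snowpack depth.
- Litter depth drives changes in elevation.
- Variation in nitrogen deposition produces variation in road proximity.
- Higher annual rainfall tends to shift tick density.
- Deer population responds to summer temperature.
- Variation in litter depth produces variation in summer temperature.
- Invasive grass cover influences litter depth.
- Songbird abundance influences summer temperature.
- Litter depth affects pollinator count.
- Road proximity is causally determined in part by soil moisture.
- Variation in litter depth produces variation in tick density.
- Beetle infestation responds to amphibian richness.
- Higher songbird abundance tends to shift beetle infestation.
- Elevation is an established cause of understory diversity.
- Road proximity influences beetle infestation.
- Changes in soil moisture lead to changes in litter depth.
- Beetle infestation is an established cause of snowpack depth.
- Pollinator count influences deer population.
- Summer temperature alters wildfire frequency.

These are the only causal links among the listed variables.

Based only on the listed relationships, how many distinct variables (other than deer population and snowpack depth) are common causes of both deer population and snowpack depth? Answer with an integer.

The common causes are: soil moisture (to deer population via soil moisture → litter depth → pollinator count → deer population; to snowpack depth via soil moisture → road proximity → beetle infestation → snowpack depth); songbird abundance (to deer population via songbird abundance → summer temperature → deer population; to snowpack depth via songbird abundance → beetle infestation → snowpack depth).
Every other variable lacks a causal path to at least one of deer population and snowpack depth.

2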